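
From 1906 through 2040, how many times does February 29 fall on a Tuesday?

5

Leap years in 1906–2040: 34 of them.
Feb 29 weekday advances by 5 (mod 7) from one leap year to the next four years later (or differs when a century non-leap intervenes).
Leap-day weekdays: 1908:Sat 1912:Thu 1916:Tue✓ 1920:Sun 1924:Fri 1928:Wed 1932:Mon 1936:Sat 1940:Thu 1944:Tue✓ 1948:Sun 1952:Fri 1956:Wed …(8 more)… 1992:Sat 1996:Thu 2000:Tue✓ 2004:Sun 2008:Fri 2012:Wed 2016:Mon 2020:Sat 2024:Thu 2028:Tue✓ 2032:Sun 2036:Fri 2040:Wed
Tuesday: 1916, 1944, 1972, 2000, 2028 → 5.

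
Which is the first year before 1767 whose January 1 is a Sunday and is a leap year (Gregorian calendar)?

1764

Jan 1 advances by 2 weekdays after a leap year and by 1 after a common year.
1767: Jan 1 is Thursday.
1766: Wednesday
1765: Tuesday
1764: Sunday (leap)
1764 begins on a Sunday and is a leap year.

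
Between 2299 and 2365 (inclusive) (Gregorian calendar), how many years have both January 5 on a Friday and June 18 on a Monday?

Check each year's weekday for January 5 and June 18:
  2299: Thu/Sun  2300: Fri/Mon ✓  2301: Sat/Tue  2302: Sun/Wed  2303: Mon/Thu  2304: Tue/Sat  2305: Thu/Sun  2306: Fri/Mon ✓  2307: Sat/Tue  2308: Sun/Thu  2309: Tue/Fri  2310: Wed/Sat  2311: Thu/Sun  2312: Fri/Tue  …(39 more)…  2352: Sat/Wed  2353: Mon/Thu  2354: Tue/Fri  2355: Wed/Sat  2356: Thu/Mon  2357: Sat/Tue  2358: Sun/Wed  2359: Mon/Thu  2360: Tue/Sat  2361: Thu/Sun  2362: Fri/Mon ✓  2363: Sat/Tue  2364: Sun/Thu  2365: Tue/Fri
Both conditions hold in: 2300, 2306, 2317, 2323, 2334, 2345, 2351, 2362 — 8.

8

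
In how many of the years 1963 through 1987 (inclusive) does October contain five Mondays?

October has 31 days; it has five Mondays when Monday falls among the first (month-length − 28) days — i.e. when October 1 is one of Monday/Sunday/Saturday.
October 1 by year: 1963:Tue 1964:Thu 1965:Fri 1966:Sat✓ 1967:Sun✓ 1968:Tue 1969:Wed 1970:Thu 1971:Fri 1972:Sun✓ 1973:Mon✓ 1974:Tue 1975:Wed 1976:Fri 1977:Sat✓ 1978:Sun✓ 1979:Mon✓ 1980:Wed 1981:Thu 1982:Fri 1983:Sat✓ 1984:Mon✓ 1985:Tue 1986:Wed 1987:Thu
Years with five Mondays: 1966, 1967, 1972, 1973, 1977, 1978, 1979, 1983, 1984 → 9.

9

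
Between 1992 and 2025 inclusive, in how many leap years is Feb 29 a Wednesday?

Leap years in 1992–2025: 9 of them.
Feb 29 weekday advances by 5 (mod 7) from one leap year to the next four years later (or differs when a century non-leap intervenes).
Leap-day weekdays: 1992:Sat 1996:Thu 2000:Tue 2004:Sun 2008:Fri 2012:Wed✓ 2016:Mon 2020:Sat 2024:Thu
Wednesday: 2012 → 1.

1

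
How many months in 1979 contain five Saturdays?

A month of length L has five Saturdays iff its first Saturday is on day ≤ L−28 (so day 1–3 in a 31-day month, 1–2 in a 30-day month, day 1 in a leap February).
Checking each month of 1979: Jan starts Mon (31d); Feb starts Thu (28d); Mar starts Thu (31d) ✓; Apr starts Sun (30d); May starts Tue (31d); Jun starts Fri (30d) ✓; Jul starts Sun (31d); Aug starts Wed (31d); Sep starts Sat (30d) ✓; Oct starts Mon (31d); Nov starts Thu (30d); Dec starts Sat (31d) ✓.
Five-Saturday months: March, June, September, December → 4.

4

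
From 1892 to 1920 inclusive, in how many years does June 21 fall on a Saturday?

Track June 21's weekday year by year (advancing +1, or +2 across a Feb 29):
  1892: Tue  1893: Wed (+1)  1894: Thu (+1)  1895: Fri (+1)  1896: Sun (+2)
  1897: Mon (+1)  1898: Tue (+1)  1899: Wed (+1)  1900: Thu (+1)  1901: Fri (+1)
  1902: Sat (+1) ✓  1903: Sun (+1)  1904: Tue (+2)  1905: Wed (+1)  1906: Thu (+1)
  1907: Fri (+1)  1908: Sun (+2)  1909: Mon (+1)  1910: Tue (+1)  1911: Wed (+1)
  1912: Fri (+2)  1913: Sat (+1) ✓  1914: Sun (+1)  1915: Mon (+1)  1916: Wed (+2)
  1917: Thu (+1)  1918: Fri (+1)  1919: Sat (+1) ✓  1920: Mon (+2)
Saturday years: 1902, 1913, 1919 — 3 in total.

3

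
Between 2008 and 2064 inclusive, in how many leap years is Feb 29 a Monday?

Leap years in 2008–2064: 15 of them.
Feb 29 weekday advances by 5 (mod 7) from one leap year to the next four years later (or differs when a century non-leap intervenes).
Leap-day weekdays: 2008:Fri 2012:Wed 2016:Mon✓ 2020:Sat 2024:Thu 2028:Tue 2032:Sun 2036:Fri 2040:Wed 2044:Mon✓ 2048:Sat 2052:Thu 2056:Tue 2060:Sun 2064:Fri
Monday: 2016, 2044 → 2.

2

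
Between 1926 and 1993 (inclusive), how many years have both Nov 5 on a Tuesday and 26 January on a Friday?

2

Check each year's weekday for Nov 5 and 26 January:
  1926: Fri/Tue  1927: Sat/Wed  1928: Mon/Thu  1929: Tue/Sat  1930: Wed/Sun  1931: Thu/Mon  1932: Sat/Tue  1933: Sun/Thu  1934: Mon/Fri  1935: Tue/Sat  1936: Thu/Sun  1937: Fri/Tue  1938: Sat/Wed  1939: Sun/Thu  …(40 more)…  1980: Wed/Sat  1981: Thu/Mon  1982: Fri/Tue  1983: Sat/Wed  1984: Mon/Thu  1985: Tue/Sat  1986: Wed/Sun  1987: Thu/Mon  1988: Sat/Tue  1989: Sun/Thu  1990: Mon/Fri  1991: Tue/Sat  1992: Thu/Sun  1993: Fri/Tue
Both conditions hold in: 1940, 1968 — 2.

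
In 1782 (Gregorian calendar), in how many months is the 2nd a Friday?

Check the 2nd of each month of 1782: Jan 2: Wed, Feb 2: Sat, Mar 2: Sat, Apr 2: Tue, May 2: Thu, Jun 2: Sun, Jul 2: Tue, Aug 2: Fri, Sep 2: Mon, Oct 2: Wed, Nov 2: Sat, Dec 2: Mon.
Friday occurs in August — 1 month.

1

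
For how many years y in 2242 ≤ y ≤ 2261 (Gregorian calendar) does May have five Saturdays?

May has 31 days; it has five Saturdays when Saturday falls among the first (month-length − 28) days — i.e. when May 1 is one of Saturday/Friday/Thursday.
May 1 by year: 2242:Sun 2243:Mon 2244:Wed 2245:Thu✓ 2246:Fri✓ 2247:Sat✓ 2248:Mon 2249:Tue 2250:Wed 2251:Thu✓ 2252:Sat✓ 2253:Sun 2254:Mon 2255:Tue 2256:Thu✓ 2257:Fri✓ 2258:Sat✓ 2259:Sun 2260:Tue 2261:Wed
Years with five Saturdays: 2245, 2246, 2247, 2251, 2252, 2256, 2257, 2258 → 8.

8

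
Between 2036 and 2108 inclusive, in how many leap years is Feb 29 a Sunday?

Leap years in 2036–2108: 18 of them.
Feb 29 weekday advances by 5 (mod 7) from one leap year to the next four years later (or differs when a century non-leap intervenes).
Leap-day weekdays: 2036:Fri 2040:Wed 2044:Mon 2048:Sat 2052:Thu 2056:Tue 2060:Sun✓ 2064:Fri 2068:Wed 2072:Mon 2076:Sat 2080:Thu 2084:Tue 2088:Sun✓ 2092:Fri 2096:Wed 2104:Fri 2108:Wed
Sunday: 2060, 2088 → 2.

2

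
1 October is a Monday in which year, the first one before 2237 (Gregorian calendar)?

From one year to the next, a fixed date's weekday advances by 1, or by 2 when a Feb 29 lies between the two dates.
2237: October 1 is Sunday.
2236: Saturday (−1)
2235: Thursday (−2)
2234: Wednesday (−1)
2233: Tuesday (−1)
2232: Monday (−1)
1 October falls on a Monday in 2232.

2232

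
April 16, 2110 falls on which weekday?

Wednesday

January 1, 2110 is a Wednesday.
April 16 is day 106 of the year, i.e. 105 days after Jan 1.
105 mod 7 = 0, so advance 0 weekdays from Wednesday: Wednesday.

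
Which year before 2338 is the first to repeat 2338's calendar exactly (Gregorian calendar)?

2327

Two years share a calendar iff Jan 1 falls on the same weekday and both are leap or both are common. 2338: Jan 1 is Saturday, common year.
2337: Jan 1 Friday, common
2336: Jan 1 Wednesday, leap
2335: Jan 1 Tuesday, common
2334: Jan 1 Monday, common
2333: Jan 1 Sunday, common
2332: Jan 1 Friday, leap
2331: Jan 1 Thursday, common
2330: Jan 1 Wednesday, common
2329: Jan 1 Tuesday, common
2328: Jan 1 Sunday, leap
2327: Jan 1 Saturday, common
2327 matches on both conditions.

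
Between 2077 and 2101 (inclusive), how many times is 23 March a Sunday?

4

Track 23 March's weekday year by year (advancing +1, or +2 across a Feb 29):
  2077: Tue  2078: Wed (+1)  2079: Thu (+1)  2080: Sat (+2)  2081: Sun (+1) ✓
  2082: Mon (+1)  2083: Tue (+1)  2084: Thu (+2)  2085: Fri (+1)  2086: Sat (+1)
  2087: Sun (+1) ✓  2088: Tue (+2)  2089: Wed (+1)  2090: Thu (+1)  2091: Fri (+1)
  2092: Sun (+2) ✓  2093: Mon (+1)  2094: Tue (+1)  2095: Wed (+1)  2096: Fri (+2)
  2097: Sat (+1)  2098: Sun (+1) ✓  2099: Mon (+1)  2100: Tue (+1)  2101: Wed (+1)
Sunday years: 2081, 2087, 2092, 2098 — 4 in total.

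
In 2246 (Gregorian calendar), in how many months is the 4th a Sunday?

2

Check the 4th of each month of 2246: Jan 4: Sun, Feb 4: Wed, Mar 4: Wed, Apr 4: Sat, May 4: Mon, Jun 4: Thu, Jul 4: Sat, Aug 4: Tue, Sep 4: Fri, Oct 4: Sun, Nov 4: Wed, Dec 4: Fri.
Sunday occurs in January, October — 2 months.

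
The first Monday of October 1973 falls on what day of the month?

October 1, 1973 is a Monday, so the first Monday is the 1st.
The first Monday is 1 + 0 = 1.

1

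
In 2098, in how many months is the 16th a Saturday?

1

Check the 16th of each month of 2098: Jan 16: Thu, Feb 16: Sun, Mar 16: Sun, Apr 16: Wed, May 16: Fri, Jun 16: Mon, Jul 16: Wed, Aug 16: Sat, Sep 16: Tue, Oct 16: Thu, Nov 16: Sun, Dec 16: Tue.
Saturday occurs in August — 1 month.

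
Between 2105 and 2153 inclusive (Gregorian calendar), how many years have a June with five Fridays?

14

June has 30 days; it has five Fridays when Friday falls among the first (month-length − 28) days — i.e. when June 1 is one of Friday/Thursday.
June 1 by year: 2105:Mon 2106:Tue 2107:Wed 2108:Fri✓ 2109:Sat 2110:Sun 2111:Mon 2112:Wed 2113:Thu✓ 2114:Fri✓ 2115:Sat 2116:Mon 2117:Tue 2118:Wed 2119:Thu✓ …(19 more)… 2139:Mon 2140:Wed 2141:Thu✓ 2142:Fri✓ 2143:Sat 2144:Mon 2145:Tue 2146:Wed 2147:Thu✓ 2148:Sat 2149:Sun 2150:Mon 2151:Tue 2152:Thu✓ 2153:Fri✓
Years with five Fridays: 2108, 2113, 2114, 2119, 2124, 2125, 2130, 2131, 2136, 2141, 2142, 2147, 2152, 2153 → 14.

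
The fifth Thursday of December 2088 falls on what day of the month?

December 1, 2088 is a Wednesday, so the first Thursday is the 2nd.
The fifth Thursday is 2 + 28 = 30.

30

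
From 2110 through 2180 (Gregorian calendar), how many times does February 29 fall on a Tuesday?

3

Leap years in 2110–2180: 18 of them.
Feb 29 weekday advances by 5 (mod 7) from one leap year to the next four years later (or differs when a century non-leap intervenes).
Leap-day weekdays: 2112:Mon 2116:Sat 2120:Thu 2124:Tue✓ 2128:Sun 2132:Fri 2136:Wed 2140:Mon 2144:Sat 2148:Thu 2152:Tue✓ 2156:Sun 2160:Fri 2164:Wed 2168:Mon 2172:Sat 2176:Thu 2180:Tue✓
Tuesday: 2124, 2152, 2180 → 3.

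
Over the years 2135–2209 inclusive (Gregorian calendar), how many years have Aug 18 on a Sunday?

Track Aug 18's weekday year by year (advancing +1, or +2 across a Feb 29):
  2135: Thu  2136: Sat (+2)  2137: Sun (+1) ✓  2138: Mon (+1)  2139: Tue (+1)
  2140: Thu (+2)  2141: Fri (+1)  2142: Sat (+1)  2143: Sun (+1) ✓  2144: Tue (+2)
  2145: Wed (+1)  2146: Thu (+1)  2147: Fri (+1)  2148: Sun (+2) ✓  … (47 more years) …
  2196: Thu (+2)  2197: Fri (+1)  2198: Sat (+1)  2199: Sun (+1) ✓  2200: Mon (+1)
  2201: Tue (+1)  2202: Wed (+1)  2203: Thu (+1)  2204: Sat (+2)  2205: Sun (+1) ✓
  2206: Mon (+1)  2207: Tue (+1)  2208: Thu (+2)  2209: Fri (+1)
Sunday years: 2137, 2143, 2148, 2154, 2165, 2171, 2176, 2182, 2193, 2199, 2205 — 11 in total.

11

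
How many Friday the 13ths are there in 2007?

2

Check the 13th of each month of 2007: Jan 13: Sat, Feb 13: Tue, Mar 13: Tue, Apr 13: Fri, May 13: Sun, Jun 13: Wed, Jul 13: Fri, Aug 13: Mon, Sep 13: Thu, Oct 13: Sat, Nov 13: Tue, Dec 13: Thu.
Friday occurs in April, July — 2 months.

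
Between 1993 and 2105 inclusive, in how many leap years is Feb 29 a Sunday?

4

Leap years in 1993–2105: 27 of them.
Feb 29 weekday advances by 5 (mod 7) from one leap year to the next four years later (or differs when a century non-leap intervenes).
Leap-day weekdays: 1996:Thu 2000:Tue 2004:Sun✓ 2008:Fri 2012:Wed 2016:Mon 2020:Sat 2024:Thu 2028:Tue 2032:Sun✓ 2036:Fri 2040:Wed 2044:Mon 2048:Sat 2052:Thu 2056:Tue 2060:Sun✓ 2064:Fri 2068:Wed 2072:Mon 2076:Sat 2080:Thu 2084:Tue 2088:Sun✓ 2092:Fri 2096:Wed 2104:Fri
Sunday: 2004, 2032, 2060, 2088 → 4.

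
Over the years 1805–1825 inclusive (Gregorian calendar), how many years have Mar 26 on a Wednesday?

3

Track Mar 26's weekday year by year (advancing +1, or +2 across a Feb 29):
  1805: Tue  1806: Wed (+1) ✓  1807: Thu (+1)  1808: Sat (+2)  1809: Sun (+1)
  1810: Mon (+1)  1811: Tue (+1)  1812: Thu (+2)  1813: Fri (+1)  1814: Sat (+1)
  1815: Sun (+1)  1816: Tue (+2)  1817: Wed (+1) ✓  1818: Thu (+1)  1819: Fri (+1)
  1820: Sun (+2)  1821: Mon (+1)  1822: Tue (+1)  1823: Wed (+1) ✓  1824: Fri (+2)
  1825: Sat (+1)
Wednesday years: 1806, 1817, 1823 — 3 in total.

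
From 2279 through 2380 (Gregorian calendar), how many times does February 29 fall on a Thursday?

3

Leap years in 2279–2380: 25 of them.
Feb 29 weekday advances by 5 (mod 7) from one leap year to the next four years later (or differs when a century non-leap intervenes).
Leap-day weekdays: 2280:Sun 2284:Fri 2288:Wed 2292:Mon 2296:Sat 2304:Mon 2308:Sat 2312:Thu✓ 2316:Tue 2320:Sun 2324:Fri 2328:Wed 2332:Mon 2336:Sat 2340:Thu✓ 2344:Tue 2348:Sun 2352:Fri 2356:Wed 2360:Mon 2364:Sat 2368:Thu✓ 2372:Tue 2376:Sun 2380:Fri
Thursday: 2312, 2340, 2368 → 3.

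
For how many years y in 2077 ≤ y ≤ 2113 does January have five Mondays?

16

January has 31 days; it has five Mondays when Monday falls among the first (month-length − 28) days — i.e. when January 1 is one of Monday/Sunday/Saturday.
January 1 by year: 2077:Fri 2078:Sat✓ 2079:Sun✓ 2080:Mon✓ 2081:Wed 2082:Thu 2083:Fri 2084:Sat✓ 2085:Mon✓ 2086:Tue 2087:Wed 2088:Thu 2089:Sat✓ 2090:Sun✓ 2091:Mon✓ …(7 more)… 2099:Thu 2100:Fri 2101:Sat✓ 2102:Sun✓ 2103:Mon✓ 2104:Tue 2105:Thu 2106:Fri 2107:Sat✓ 2108:Sun✓ 2109:Tue 2110:Wed 2111:Thu 2112:Fri 2113:Sun✓
Years with five Mondays: 2078, 2079, 2080, 2084, 2085, 2089, 2090, 2091, 2095, 2096, 2101, 2102, 2103, 2107, 2108, 2113 → 16.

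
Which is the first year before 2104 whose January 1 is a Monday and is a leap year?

Jan 1 advances by 2 weekdays after a leap year and by 1 after a common year.
2104: Jan 1 is Tuesday (leap).
2103: Monday
2102: Sunday
2101: Saturday
2100: Friday
2099: Thursday
2098: Wednesday
2097: Tuesday
2096: Sunday (leap)
2095: Saturday
2094: Friday
2093: Thursday
2092: Tuesday (leap)
2091: Monday
2090: Sunday
2089: Saturday
2088: Thursday (leap)
2087: Wednesday
2086: Tuesday
2085: Monday
2084: Saturday (leap)
2083: Friday
2082: Thursday
2081: Wednesday
2080: Monday (leap)
2080 begins on a Monday and is a leap year.

2080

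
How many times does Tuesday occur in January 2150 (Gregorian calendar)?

January 2150 has 31 days and begins on Thursday.
The first Tuesday is January 6.
Tuesdays fall on 6, 13, 20, 27 — that's 4.

4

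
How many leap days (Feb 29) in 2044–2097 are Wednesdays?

2

Leap years in 2044–2097: 14 of them.
Feb 29 weekday advances by 5 (mod 7) from one leap year to the next four years later (or differs when a century non-leap intervenes).
Leap-day weekdays: 2044:Mon 2048:Sat 2052:Thu 2056:Tue 2060:Sun 2064:Fri 2068:Wed✓ 2072:Mon 2076:Sat 2080:Thu 2084:Tue 2088:Sun 2092:Fri 2096:Wed✓
Wednesday: 2068, 2096 → 2.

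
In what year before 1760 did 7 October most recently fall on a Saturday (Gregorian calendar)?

1758

From one year to the next, a fixed date's weekday advances by 1, or by 2 when a Feb 29 lies between the two dates.
1760: October 7 is Tuesday.
1759: Sunday (−2)
1758: Saturday (−1)
7 October falls on a Saturday in 1758.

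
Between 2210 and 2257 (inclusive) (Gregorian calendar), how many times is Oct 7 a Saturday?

Track Oct 7's weekday year by year (advancing +1, or +2 across a Feb 29):
  2210: Sun  2211: Mon (+1)  2212: Wed (+2)  2213: Thu (+1)  2214: Fri (+1)
  2215: Sat (+1) ✓  2216: Mon (+2)  2217: Tue (+1)  2218: Wed (+1)  2219: Thu (+1)
  2220: Sat (+2) ✓  2221: Sun (+1)  2222: Mon (+1)  2223: Tue (+1)  … (20 more years) …
  2244: Mon (+2)  2245: Tue (+1)  2246: Wed (+1)  2247: Thu (+1)  2248: Sat (+2) ✓
  2249: Sun (+1)  2250: Mon (+1)  2251: Tue (+1)  2252: Thu (+2)  2253: Fri (+1)
  2254: Sat (+1) ✓  2255: Sun (+1)  2256: Tue (+2)  2257: Wed (+1)
Saturday years: 2215, 2220, 2226, 2237, 2243, 2248, 2254 — 7 in total.

7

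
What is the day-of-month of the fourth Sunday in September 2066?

26

September 1, 2066 is a Wednesday, so the first Sunday is the 5th.
The fourth Sunday is 5 + 21 = 26.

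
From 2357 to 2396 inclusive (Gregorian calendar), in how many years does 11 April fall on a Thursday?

Track 11 April's weekday year by year (advancing +1, or +2 across a Feb 29):
  2357: Thu ✓  2358: Fri (+1)  2359: Sat (+1)  2360: Mon (+2)  2361: Tue (+1)
  2362: Wed (+1)  2363: Thu (+1) ✓  2364: Sat (+2)  2365: Sun (+1)  2366: Mon (+1)
  2367: Tue (+1)  2368: Thu (+2) ✓  2369: Fri (+1)  2370: Sat (+1)  … (12 more years) …
  2383: Mon (+1)  2384: Wed (+2)  2385: Thu (+1) ✓  2386: Fri (+1)  2387: Sat (+1)
  2388: Mon (+2)  2389: Tue (+1)  2390: Wed (+1)  2391: Thu (+1) ✓  2392: Sat (+2)
  2393: Sun (+1)  2394: Mon (+1)  2395: Tue (+1)  2396: Thu (+2) ✓
Thursday years: 2357, 2363, 2368, 2374, 2385, 2391, 2396 — 7 in total.

7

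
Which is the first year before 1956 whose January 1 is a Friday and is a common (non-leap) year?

1954

Jan 1 advances by 2 weekdays after a leap year and by 1 after a common year.
1956: Jan 1 is Sunday (leap).
1955: Saturday
1954: Friday
1954 begins on a Friday and is a common year.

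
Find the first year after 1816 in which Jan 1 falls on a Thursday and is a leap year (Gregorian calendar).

Jan 1 advances by 2 weekdays after a leap year and by 1 after a common year.
1816: Jan 1 is Monday (leap).
1817: Wednesday
1818: Thursday
1819: Friday
1820: Saturday (leap)
1821: Monday
1822: Tuesday
1823: Wednesday
1824: Thursday (leap)
1824 begins on a Thursday and is a leap year.

1824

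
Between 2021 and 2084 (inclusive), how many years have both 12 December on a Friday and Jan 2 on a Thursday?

7

Check each year's weekday for 12 December and Jan 2:
  2021: Sun/Sat  2022: Mon/Sun  2023: Tue/Mon  2024: Thu/Tue  2025: Fri/Thu ✓  2026: Sat/Fri  2027: Sun/Sat  2028: Tue/Sun  2029: Wed/Tue  2030: Thu/Wed  2031: Fri/Thu ✓  2032: Sun/Fri  2033: Mon/Sun  2034: Tue/Mon  …(36 more)…  2071: Sat/Fri  2072: Mon/Sat  2073: Tue/Mon  2074: Wed/Tue  2075: Thu/Wed  2076: Sat/Thu  2077: Sun/Sat  2078: Mon/Sun  2079: Tue/Mon  2080: Thu/Tue  2081: Fri/Thu ✓  2082: Sat/Fri  2083: Sun/Sat  2084: Tue/Sun
Both conditions hold in: 2025, 2031, 2042, 2053, 2059, 2070, 2081 — 7.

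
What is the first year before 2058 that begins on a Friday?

2055

Jan 1 advances by 2 weekdays after a leap year and by 1 after a common year.
2058: Jan 1 is Tuesday.
2057: Monday
2056: Saturday (leap)
2055: Friday
2055 begins on a Friday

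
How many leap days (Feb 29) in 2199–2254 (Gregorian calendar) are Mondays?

2

Leap years in 2199–2254: 13 of them.
Feb 29 weekday advances by 5 (mod 7) from one leap year to the next four years later (or differs when a century non-leap intervenes).
Leap-day weekdays: 2204:Wed 2208:Mon✓ 2212:Sat 2216:Thu 2220:Tue 2224:Sun 2228:Fri 2232:Wed 2236:Mon✓ 2240:Sat 2244:Thu 2248:Tue 2252:Sun
Monday: 2208, 2236 → 2.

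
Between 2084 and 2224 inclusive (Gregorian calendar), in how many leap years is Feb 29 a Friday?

5

Leap years in 2084–2224: 34 of them.
Feb 29 weekday advances by 5 (mod 7) from one leap year to the next four years later (or differs when a century non-leap intervenes).
Leap-day weekdays: 2084:Tue 2088:Sun 2092:Fri✓ 2096:Wed 2104:Fri✓ 2108:Wed 2112:Mon 2116:Sat 2120:Thu 2124:Tue 2128:Sun 2132:Fri✓ 2136:Wed …(8 more)… 2172:Sat 2176:Thu 2180:Tue 2184:Sun 2188:Fri✓ 2192:Wed 2196:Mon 2204:Wed 2208:Mon 2212:Sat 2216:Thu 2220:Tue 2224:Sun
Friday: 2092, 2104, 2132, 2160, 2188 → 5.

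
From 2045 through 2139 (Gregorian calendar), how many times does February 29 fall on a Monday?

2

Leap years in 2045–2139: 22 of them.
Feb 29 weekday advances by 5 (mod 7) from one leap year to the next four years later (or differs when a century non-leap intervenes).
Leap-day weekdays: 2048:Sat 2052:Thu 2056:Tue 2060:Sun 2064:Fri 2068:Wed 2072:Mon✓ 2076:Sat 2080:Thu 2084:Tue 2088:Sun 2092:Fri 2096:Wed 2104:Fri 2108:Wed 2112:Mon✓ 2116:Sat 2120:Thu 2124:Tue 2128:Sun 2132:Fri 2136:Wed
Monday: 2072, 2112 → 2.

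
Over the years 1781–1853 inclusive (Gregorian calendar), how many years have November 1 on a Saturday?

11

Track November 1's weekday year by year (advancing +1, or +2 across a Feb 29):
  1781: Thu  1782: Fri (+1)  1783: Sat (+1) ✓  1784: Mon (+2)  1785: Tue (+1)
  1786: Wed (+1)  1787: Thu (+1)  1788: Sat (+2) ✓  1789: Sun (+1)  1790: Mon (+1)
  1791: Tue (+1)  1792: Thu (+2)  1793: Fri (+1)  1794: Sat (+1) ✓  … (45 more years) …
  1840: Sun (+2)  1841: Mon (+1)  1842: Tue (+1)  1843: Wed (+1)  1844: Fri (+2)
  1845: Sat (+1) ✓  1846: Sun (+1)  1847: Mon (+1)  1848: Wed (+2)  1849: Thu (+1)
  1850: Fri (+1)  1851: Sat (+1) ✓  1852: Mon (+2)  1853: Tue (+1)
Saturday years: 1783, 1788, 1794, 1800, 1806, 1817, 1823, 1828, 1834, 1845, 1851 — 11 in total.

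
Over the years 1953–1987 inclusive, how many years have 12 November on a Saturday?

Track 12 November's weekday year by year (advancing +1, or +2 across a Feb 29):
  1953: Thu  1954: Fri (+1)  1955: Sat (+1) ✓  1956: Mon (+2)  1957: Tue (+1)
  1958: Wed (+1)  1959: Thu (+1)  1960: Sat (+2) ✓  1961: Sun (+1)  1962: Mon (+1)
  1963: Tue (+1)  1964: Thu (+2)  1965: Fri (+1)  1966: Sat (+1) ✓  … (7 more years) …
  1974: Tue (+1)  1975: Wed (+1)  1976: Fri (+2)  1977: Sat (+1) ✓  1978: Sun (+1)
  1979: Mon (+1)  1980: Wed (+2)  1981: Thu (+1)  1982: Fri (+1)  1983: Sat (+1) ✓
  1984: Mon (+2)  1985: Tue (+1)  1986: Wed (+1)  1987: Thu (+1)
Saturday years: 1955, 1960, 1966, 1977, 1983 — 5 in total.

5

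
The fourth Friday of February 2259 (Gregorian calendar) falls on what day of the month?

February 1, 2259 is a Tuesday, so the first Friday is the 4th.
The fourth Friday is 4 + 21 = 25.

25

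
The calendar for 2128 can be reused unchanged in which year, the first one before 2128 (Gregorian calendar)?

Two years share a calendar iff Jan 1 falls on the same weekday and both are leap or both are common. 2128: Jan 1 is Thursday, leap year.
2127: Jan 1 Wednesday, common
2126: Jan 1 Tuesday, common
2125: Jan 1 Monday, common
2124: Jan 1 Saturday, leap
2123: Jan 1 Friday, common
2122: Jan 1 Thursday, common
2121: Jan 1 Wednesday, common
2120: Jan 1 Monday, leap
2119: Jan 1 Sunday, common
2118: Jan 1 Saturday, common
2117: Jan 1 Friday, common
2116: Jan 1 Wednesday, leap
2115: Jan 1 Tuesday, common
2114: Jan 1 Monday, common
2113: Jan 1 Sunday, common
2112: Jan 1 Friday, leap
2111: Jan 1 Thursday, common
2110: Jan 1 Wednesday, common
2109: Jan 1 Tuesday, common
2108: Jan 1 Sunday, leap
2107: Jan 1 Saturday, common
2106: Jan 1 Friday, common
2105: Jan 1 Thursday, common
2104: Jan 1 Tuesday, leap
2103: Jan 1 Monday, common
2102: Jan 1 Sunday, common
2101: Jan 1 Saturday, common
2100: Jan 1 Friday, common
2099: Jan 1 Thursday, common
2098: Jan 1 Wednesday, common
2097: Jan 1 Tuesday, common
2096: Jan 1 Sunday, leap
2095: Jan 1 Saturday, common
2094: Jan 1 Friday, common
2093: Jan 1 Thursday, common
2092: Jan 1 Tuesday, leap
2091: Jan 1 Monday, common
2090: Jan 1 Sunday, common
2089: Jan 1 Saturday, common
2088: Jan 1 Thursday, leap
2088 matches on both conditions.

2088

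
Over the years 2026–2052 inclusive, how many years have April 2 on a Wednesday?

3

Track April 2's weekday year by year (advancing +1, or +2 across a Feb 29):
  2026: Thu  2027: Fri (+1)  2028: Sun (+2)  2029: Mon (+1)  2030: Tue (+1)
  2031: Wed (+1) ✓  2032: Fri (+2)  2033: Sat (+1)  2034: Sun (+1)  2035: Mon (+1)
  2036: Wed (+2) ✓  2037: Thu (+1)  2038: Fri (+1)  2039: Sat (+1)  2040: Mon (+2)
  2041: Tue (+1)  2042: Wed (+1) ✓  2043: Thu (+1)  2044: Sat (+2)  2045: Sun (+1)
  2046: Mon (+1)  2047: Tue (+1)  2048: Thu (+2)  2049: Fri (+1)  2050: Sat (+1)
  2051: Sun (+1)  2052: Tue (+2)
Wednesday years: 2031, 2036, 2042 — 3 in total.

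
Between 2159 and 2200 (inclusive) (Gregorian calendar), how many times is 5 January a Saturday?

7

Track 5 January's weekday year by year (advancing +1, or +2 across a Feb 29):
  2159: Fri  2160: Sat (+1) ✓  2161: Mon (+2)  2162: Tue (+1)  2163: Wed (+1)
  2164: Thu (+1)  2165: Sat (+2) ✓  2166: Sun (+1)  2167: Mon (+1)  2168: Tue (+1)
  2169: Thu (+2)  2170: Fri (+1)  2171: Sat (+1) ✓  2172: Sun (+1)  … (14 more years) …
  2187: Fri (+1)  2188: Sat (+1) ✓  2189: Mon (+2)  2190: Tue (+1)  2191: Wed (+1)
  2192: Thu (+1)  2193: Sat (+2) ✓  2194: Sun (+1)  2195: Mon (+1)  2196: Tue (+1)
  2197: Thu (+2)  2198: Fri (+1)  2199: Sat (+1) ✓  2200: Sun (+1)
Saturday years: 2160, 2165, 2171, 2182, 2188, 2193, 2199 — 7 in total.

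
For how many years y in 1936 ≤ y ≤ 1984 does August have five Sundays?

August has 31 days; it has five Sundays when Sunday falls among the first (month-length − 28) days — i.e. when August 1 is one of Sunday/Saturday/Friday.
August 1 by year: 1936:Sat✓ 1937:Sun✓ 1938:Mon 1939:Tue 1940:Thu 1941:Fri✓ 1942:Sat✓ 1943:Sun✓ 1944:Tue 1945:Wed 1946:Thu 1947:Fri✓ 1948:Sun✓ 1949:Mon 1950:Tue …(19 more)… 1970:Sat✓ 1971:Sun✓ 1972:Tue 1973:Wed 1974:Thu 1975:Fri✓ 1976:Sun✓ 1977:Mon 1978:Tue 1979:Wed 1980:Fri✓ 1981:Sat✓ 1982:Sun✓ 1983:Mon 1984:Wed
Years with five Sundays: 1936, 1937, 1941, 1942, 1943, 1947, 1948, 1952, 1953, 1954, 1958, 1959, 1964, 1965, 1969, 1970, 1971, 1975, 1976, 1980, 1981, 1982 → 22.

22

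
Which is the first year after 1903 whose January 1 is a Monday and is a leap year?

1912

Jan 1 advances by 2 weekdays after a leap year and by 1 after a common year.
1903: Jan 1 is Thursday.
1904: Friday (leap)
1905: Sunday
1906: Monday
1907: Tuesday
1908: Wednesday (leap)
1909: Friday
1910: Saturday
1911: Sunday
1912: Monday (leap)
1912 begins on a Monday and is a leap year.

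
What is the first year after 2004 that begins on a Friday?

2010

Jan 1 advances by 2 weekdays after a leap year and by 1 after a common year.
2004: Jan 1 is Thursday (leap).
2005: Saturday
2006: Sunday
2007: Monday
2008: Tuesday (leap)
2009: Thursday
2010: Friday
2010 begins on a Friday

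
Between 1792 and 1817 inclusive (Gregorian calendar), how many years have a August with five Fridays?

August has 31 days; it has five Fridays when Friday falls among the first (month-length − 28) days — i.e. when August 1 is one of Friday/Thursday/Wednesday.
August 1 by year: 1792:Wed✓ 1793:Thu✓ 1794:Fri✓ 1795:Sat 1796:Mon 1797:Tue 1798:Wed✓ 1799:Thu✓ 1800:Fri✓ 1801:Sat 1802:Sun 1803:Mon 1804:Wed✓ 1805:Thu✓ 1806:Fri✓ 1807:Sat 1808:Mon 1809:Tue 1810:Wed✓ 1811:Thu✓ 1812:Sat 1813:Sun 1814:Mon 1815:Tue 1816:Thu✓ 1817:Fri✓
Years with five Fridays: 1792, 1793, 1794, 1798, 1799, 1800, 1804, 1805, 1806, 1810, 1811, 1816, 1817 → 13.

13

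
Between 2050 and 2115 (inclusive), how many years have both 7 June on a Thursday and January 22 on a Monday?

7

Check each year's weekday for 7 June and January 22:
  2050: Tue/Sat  2051: Wed/Sun  2052: Fri/Mon  2053: Sat/Wed  2054: Sun/Thu  2055: Mon/Fri  2056: Wed/Sat  2057: Thu/Mon ✓  2058: Fri/Tue  2059: Sat/Wed  2060: Mon/Thu  2061: Tue/Sat  2062: Wed/Sun  2063: Thu/Mon ✓  …(38 more)…  2102: Wed/Sun  2103: Thu/Mon ✓  2104: Sat/Tue  2105: Sun/Thu  2106: Mon/Fri  2107: Tue/Sat  2108: Thu/Sun  2109: Fri/Tue  2110: Sat/Wed  2111: Sun/Thu  2112: Tue/Fri  2113: Wed/Sun  2114: Thu/Mon ✓  2115: Fri/Tue
Both conditions hold in: 2057, 2063, 2074, 2085, 2091, 2103, 2114 — 7.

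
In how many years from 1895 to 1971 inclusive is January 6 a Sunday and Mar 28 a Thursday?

9

Check each year's weekday for January 6 and Mar 28:
  1895: Sun/Thu ✓  1896: Mon/Sat  1897: Wed/Sun  1898: Thu/Mon  1899: Fri/Tue  1900: Sat/Wed  1901: Sun/Thu ✓  1902: Mon/Fri  1903: Tue/Sat  1904: Wed/Mon  1905: Fri/Tue  1906: Sat/Wed  1907: Sun/Thu ✓  1908: Mon/Sat  …(49 more)…  1958: Mon/Fri  1959: Tue/Sat  1960: Wed/Mon  1961: Fri/Tue  1962: Sat/Wed  1963: Sun/Thu ✓  1964: Mon/Sat  1965: Wed/Sun  1966: Thu/Mon  1967: Fri/Tue  1968: Sat/Thu  1969: Mon/Fri  1970: Tue/Sat  1971: Wed/Sun
Both conditions hold in: 1895, 1901, 1907, 1918, 1929, 1935, 1946, 1957, 1963 — 9.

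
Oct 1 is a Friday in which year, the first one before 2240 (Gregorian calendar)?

2230

From one year to the next, a fixed date's weekday advances by 1, or by 2 when a Feb 29 lies between the two dates.
2240: October 1 is Thursday.
2239: Tuesday (−2)
2238: Monday (−1)
2237: Sunday (−1)
2236: Saturday (−1)
2235: Thursday (−2)
2234: Wednesday (−1)
2233: Tuesday (−1)
2232: Monday (−1)
2231: Saturday (−2)
2230: Friday (−1)
Oct 1 falls on a Friday in 2230.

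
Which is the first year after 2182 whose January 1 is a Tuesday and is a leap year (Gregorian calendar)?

Jan 1 advances by 2 weekdays after a leap year and by 1 after a common year.
2182: Jan 1 is Tuesday.
2183: Wednesday
2184: Thursday (leap)
2185: Saturday
2186: Sunday
2187: Monday
2188: Tuesday (leap)
2188 begins on a Tuesday and is a leap year.

2188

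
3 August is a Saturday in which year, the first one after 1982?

1985

From one year to the next, a fixed date's weekday advances by 1, or by 2 when a Feb 29 lies between the two dates.
1982: August 3 is Tuesday.
1983: Wednesday (+1)
1984: Friday (+2)
1985: Saturday (+1)
3 August falls on a Saturday in 1985.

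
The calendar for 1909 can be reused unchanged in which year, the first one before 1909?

Two years share a calendar iff Jan 1 falls on the same weekday and both are leap or both are common. 1909: Jan 1 is Friday, common year.
1908: Jan 1 Wednesday, leap
1907: Jan 1 Tuesday, common
1906: Jan 1 Monday, common
1905: Jan 1 Sunday, common
1904: Jan 1 Friday, leap
1903: Jan 1 Thursday, common
1902: Jan 1 Wednesday, common
1901: Jan 1 Tuesday, common
1900: Jan 1 Monday, common
1899: Jan 1 Sunday, common
1898: Jan 1 Saturday, common
1897: Jan 1 Friday, common
1897 matches on both conditions.

1897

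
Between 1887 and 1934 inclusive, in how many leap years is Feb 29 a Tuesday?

Leap years in 1887–1934: 11 of them.
Feb 29 weekday advances by 5 (mod 7) from one leap year to the next four years later (or differs when a century non-leap intervenes).
Leap-day weekdays: 1888:Wed 1892:Mon 1896:Sat 1904:Mon 1908:Sat 1912:Thu 1916:Tue✓ 1920:Sun 1924:Fri 1928:Wed 1932:Mon
Tuesday: 1916 → 1.

1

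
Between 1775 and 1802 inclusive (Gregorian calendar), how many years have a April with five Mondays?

8

April has 30 days; it has five Mondays when Monday falls among the first (month-length − 28) days — i.e. when April 1 is one of Monday/Sunday.
April 1 by year: 1775:Sat 1776:Mon✓ 1777:Tue 1778:Wed 1779:Thu 1780:Sat 1781:Sun✓ 1782:Mon✓ 1783:Tue 1784:Thu 1785:Fri 1786:Sat 1787:Sun✓ 1788:Tue 1789:Wed 1790:Thu 1791:Fri 1792:Sun✓ 1793:Mon✓ 1794:Tue 1795:Wed 1796:Fri 1797:Sat 1798:Sun✓ 1799:Mon✓ 1800:Tue 1801:Wed 1802:Thu
Years with five Mondays: 1776, 1781, 1782, 1787, 1792, 1793, 1798, 1799 → 8.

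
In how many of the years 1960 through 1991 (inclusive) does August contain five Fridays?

14

August has 31 days; it has five Fridays when Friday falls among the first (month-length − 28) days — i.e. when August 1 is one of Friday/Thursday/Wednesday.
August 1 by year: 1960:Mon 1961:Tue 1962:Wed✓ 1963:Thu✓ 1964:Sat 1965:Sun 1966:Mon 1967:Tue 1968:Thu✓ 1969:Fri✓ 1970:Sat 1971:Sun 1972:Tue 1973:Wed✓ 1974:Thu✓ 1975:Fri✓ 1976:Sun 1977:Mon 1978:Tue 1979:Wed✓ 1980:Fri✓ 1981:Sat 1982:Sun 1983:Mon 1984:Wed✓ 1985:Thu✓ 1986:Fri✓ 1987:Sat 1988:Mon 1989:Tue 1990:Wed✓ 1991:Thu✓
Years with five Fridays: 1962, 1963, 1968, 1969, 1973, 1974, 1975, 1979, 1980, 1984, 1985, 1986, 1990, 1991 → 14.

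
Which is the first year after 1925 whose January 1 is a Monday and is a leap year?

Jan 1 advances by 2 weekdays after a leap year and by 1 after a common year.
1925: Jan 1 is Thursday.
1926: Friday
1927: Saturday
1928: Sunday (leap)
1929: Tuesday
1930: Wednesday
1931: Thursday
1932: Friday (leap)
1933: Sunday
1934: Monday
1935: Tuesday
1936: Wednesday (leap)
1937: Friday
1938: Saturday
1939: Sunday
1940: Monday (leap)
1940 begins on a Monday and is a leap year.

1940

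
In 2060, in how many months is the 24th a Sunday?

Check the 24th of each month of 2060: Jan 24: Sat, Feb 24: Tue, Mar 24: Wed, Apr 24: Sat, May 24: Mon, Jun 24: Thu, Jul 24: Sat, Aug 24: Tue, Sep 24: Fri, Oct 24: Sun, Nov 24: Wed, Dec 24: Fri.
Sunday occurs in October — 1 month.

1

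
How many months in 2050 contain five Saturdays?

5

A month of length L has five Saturdays iff its first Saturday is on day ≤ L−28 (so day 1–3 in a 31-day month, 1–2 in a 30-day month, day 1 in a leap February).
Checking each month of 2050: Jan starts Sat (31d) ✓; Feb starts Tue (28d); Mar starts Tue (31d); Apr starts Fri (30d) ✓; May starts Sun (31d); Jun starts Wed (30d); Jul starts Fri (31d) ✓; Aug starts Mon (31d); Sep starts Thu (30d); Oct starts Sat (31d) ✓; Nov starts Tue (30d); Dec starts Thu (31d) ✓.
Five-Saturday months: January, April, July, October, December → 5.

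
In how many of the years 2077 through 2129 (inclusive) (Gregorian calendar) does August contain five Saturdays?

August has 31 days; it has five Saturdays when Saturday falls among the first (month-length − 28) days — i.e. when August 1 is one of Saturday/Friday/Thursday.
August 1 by year: 2077:Sun 2078:Mon 2079:Tue 2080:Thu✓ 2081:Fri✓ 2082:Sat✓ 2083:Sun 2084:Tue 2085:Wed 2086:Thu✓ 2087:Fri✓ 2088:Sun 2089:Mon 2090:Tue 2091:Wed …(23 more)… 2115:Thu✓ 2116:Sat✓ 2117:Sun 2118:Mon 2119:Tue 2120:Thu✓ 2121:Fri✓ 2122:Sat✓ 2123:Sun 2124:Tue 2125:Wed 2126:Thu✓ 2127:Fri✓ 2128:Sun 2129:Mon
Years with five Saturdays: 2080, 2081, 2082, 2086, 2087, 2092, 2093, 2097, 2098, 2099, 2104, 2105, 2109, 2110, 2111, 2115, 2116, 2120, 2121, 2122, 2126, 2127 → 22.

22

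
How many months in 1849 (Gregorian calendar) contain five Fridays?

A month of length L has five Fridays iff its first Friday is on day ≤ L−28 (so day 1–3 in a 31-day month, 1–2 in a 30-day month, day 1 in a leap February).
Checking each month of 1849: Jan starts Mon (31d); Feb starts Thu (28d); Mar starts Thu (31d) ✓; Apr starts Sun (30d); May starts Tue (31d); Jun starts Fri (30d) ✓; Jul starts Sun (31d); Aug starts Wed (31d) ✓; Sep starts Sat (30d); Oct starts Mon (31d); Nov starts Thu (30d) ✓; Dec starts Sat (31d).
Five-Friday months: March, June, August, November → 4.

4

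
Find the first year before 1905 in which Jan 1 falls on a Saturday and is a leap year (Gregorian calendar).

Jan 1 advances by 2 weekdays after a leap year and by 1 after a common year.
1905: Jan 1 is Sunday.
1904: Friday (leap)
1903: Thursday
1902: Wednesday
1901: Tuesday
1900: Monday
1899: Sunday
1898: Saturday
1897: Friday
1896: Wednesday (leap)
1895: Tuesday
1894: Monday
1893: Sunday
1892: Friday (leap)
1891: Thursday
1890: Wednesday
1889: Tuesday
1888: Sunday (leap)
1887: Saturday
1886: Friday
1885: Thursday
1884: Tuesday (leap)
1883: Monday
1882: Sunday
1881: Saturday
1880: Thursday (leap)
1879: Wednesday
1878: Tuesday
1877: Monday
1876: Saturday (leap)
1876 begins on a Saturday and is a leap year.

1876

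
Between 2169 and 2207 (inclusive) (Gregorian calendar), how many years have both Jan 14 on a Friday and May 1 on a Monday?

Check each year's weekday for Jan 14 and May 1:
  2169: Sat/Mon  2170: Sun/Tue  2171: Mon/Wed  2172: Tue/Fri  2173: Thu/Sat  2174: Fri/Sun  2175: Sat/Mon  2176: Sun/Wed  2177: Tue/Thu  2178: Wed/Fri  2179: Thu/Sat  2180: Fri/Mon ✓  2181: Sun/Tue  2182: Mon/Wed  …(11 more)…  2194: Tue/Thu  2195: Wed/Fri  2196: Thu/Sun  2197: Sat/Mon  2198: Sun/Tue  2199: Mon/Wed  2200: Tue/Thu  2201: Wed/Fri  2202: Thu/Sat  2203: Fri/Sun  2204: Sat/Tue  2205: Mon/Wed  2206: Tue/Thu  2207: Wed/Fri
Both conditions hold in: 2180 — 1.

1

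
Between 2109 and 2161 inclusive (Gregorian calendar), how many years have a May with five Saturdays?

May has 31 days; it has five Saturdays when Saturday falls among the first (month-length − 28) days — i.e. when May 1 is one of Saturday/Friday/Thursday.
May 1 by year: 2109:Wed 2110:Thu✓ 2111:Fri✓ 2112:Sun 2113:Mon 2114:Tue 2115:Wed 2116:Fri✓ 2117:Sat✓ 2118:Sun 2119:Mon 2120:Wed 2121:Thu✓ 2122:Fri✓ 2123:Sat✓ …(23 more)… 2147:Mon 2148:Wed 2149:Thu✓ 2150:Fri✓ 2151:Sat✓ 2152:Mon 2153:Tue 2154:Wed 2155:Thu✓ 2156:Sat✓ 2157:Sun 2158:Mon 2159:Tue 2160:Thu✓ 2161:Fri✓
Years with five Saturdays: 2110, 2111, 2116, 2117, 2121, 2122, 2123, 2127, 2128, 2132, 2133, 2134, 2138, 2139, 2144, 2145, 2149, 2150, 2151, 2155, 2156, 2160, 2161 → 23.

23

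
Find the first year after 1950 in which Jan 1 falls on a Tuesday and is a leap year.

Jan 1 advances by 2 weekdays after a leap year and by 1 after a common year.
1950: Jan 1 is Sunday.
1951: Monday
1952: Tuesday (leap)
1952 begins on a Tuesday and is a leap year.

1952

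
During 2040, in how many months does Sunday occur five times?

5

A month of length L has five Sundays iff its first Sunday is on day ≤ L−28 (so day 1–3 in a 31-day month, 1–2 in a 30-day month, day 1 in a leap February).
Checking each month of 2040: Jan starts Sun (31d) ✓; Feb starts Wed (29d); Mar starts Thu (31d); Apr starts Sun (30d) ✓; May starts Tue (31d); Jun starts Fri (30d); Jul starts Sun (31d) ✓; Aug starts Wed (31d); Sep starts Sat (30d) ✓; Oct starts Mon (31d); Nov starts Thu (30d); Dec starts Sat (31d) ✓.
Five-Sunday months: January, April, July, September, December → 5.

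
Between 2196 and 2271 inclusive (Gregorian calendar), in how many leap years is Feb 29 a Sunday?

Leap years in 2196–2271: 18 of them.
Feb 29 weekday advances by 5 (mod 7) from one leap year to the next four years later (or differs when a century non-leap intervenes).
Leap-day weekdays: 2196:Mon 2204:Wed 2208:Mon 2212:Sat 2216:Thu 2220:Tue 2224:Sun✓ 2228:Fri 2232:Wed 2236:Mon 2240:Sat 2244:Thu 2248:Tue 2252:Sun✓ 2256:Fri 2260:Wed 2264:Mon 2268:Sat
Sunday: 2224, 2252 → 2.

2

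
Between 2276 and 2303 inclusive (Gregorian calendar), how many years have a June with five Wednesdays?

7

June has 30 days; it has five Wednesdays when Wednesday falls among the first (month-length − 28) days — i.e. when June 1 is one of Wednesday/Tuesday.
June 1 by year: 2276:Thu 2277:Fri 2278:Sat 2279:Sun 2280:Tue✓ 2281:Wed✓ 2282:Thu 2283:Fri 2284:Sun 2285:Mon 2286:Tue✓ 2287:Wed✓ 2288:Fri 2289:Sat 2290:Sun 2291:Mon 2292:Wed✓ 2293:Thu 2294:Fri 2295:Sat 2296:Mon 2297:Tue✓ 2298:Wed✓ 2299:Thu 2300:Fri 2301:Sat 2302:Sun 2303:Mon
Years with five Wednesdays: 2280, 2281, 2286, 2287, 2292, 2297, 2298 → 7.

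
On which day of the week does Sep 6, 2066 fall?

January 1, 2066 is a Friday.
September 6 is day 249 of the year, i.e. 248 days after Jan 1.
248 mod 7 = 3, so advance 3 weekdays from Friday: Monday.

Monday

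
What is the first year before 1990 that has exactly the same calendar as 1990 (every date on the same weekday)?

1979

Two years share a calendar iff Jan 1 falls on the same weekday and both are leap or both are common. 1990: Jan 1 is Monday, common year.
1989: Jan 1 Sunday, common
1988: Jan 1 Friday, leap
1987: Jan 1 Thursday, common
1986: Jan 1 Wednesday, common
1985: Jan 1 Tuesday, common
1984: Jan 1 Sunday, leap
1983: Jan 1 Saturday, common
1982: Jan 1 Friday, common
1981: Jan 1 Thursday, common
1980: Jan 1 Tuesday, leap
1979: Jan 1 Monday, common
1979 matches on both conditions.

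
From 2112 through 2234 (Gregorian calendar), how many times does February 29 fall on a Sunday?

Leap years in 2112–2234: 30 of them.
Feb 29 weekday advances by 5 (mod 7) from one leap year to the next four years later (or differs when a century non-leap intervenes).
Leap-day weekdays: 2112:Mon 2116:Sat 2120:Thu 2124:Tue 2128:Sun✓ 2132:Fri 2136:Wed 2140:Mon 2144:Sat 2148:Thu 2152:Tue 2156:Sun✓ 2160:Fri …(4 more)… 2180:Tue 2184:Sun✓ 2188:Fri 2192:Wed 2196:Mon 2204:Wed 2208:Mon 2212:Sat 2216:Thu 2220:Tue 2224:Sun✓ 2228:Fri 2232:Wed
Sunday: 2128, 2156, 2184, 2224 → 4.

4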